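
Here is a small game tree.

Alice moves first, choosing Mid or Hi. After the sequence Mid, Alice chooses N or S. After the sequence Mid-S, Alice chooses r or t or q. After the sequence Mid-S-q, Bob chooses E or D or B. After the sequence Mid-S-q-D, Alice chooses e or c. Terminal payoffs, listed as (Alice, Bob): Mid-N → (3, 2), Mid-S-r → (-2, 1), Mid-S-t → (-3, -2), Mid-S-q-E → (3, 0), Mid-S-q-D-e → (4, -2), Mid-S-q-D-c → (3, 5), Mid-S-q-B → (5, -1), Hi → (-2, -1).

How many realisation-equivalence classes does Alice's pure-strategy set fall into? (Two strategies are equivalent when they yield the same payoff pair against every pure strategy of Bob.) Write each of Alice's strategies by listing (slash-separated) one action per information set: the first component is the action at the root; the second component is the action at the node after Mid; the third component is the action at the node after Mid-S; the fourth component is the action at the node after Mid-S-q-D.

6

Alice has 24 pure strategies: Mid/N/r/e, Mid/N/r/c, Mid/N/t/e, Mid/N/t/c, Mid/N/q/e, Mid/N/q/c, Mid/S/r/e, Mid/S/r/c, Mid/S/t/e, Mid/S/t/c, Mid/S/q/e, Mid/S/q/c, Hi/N/r/e, Hi/N/r/c, Hi/N/t/e, Hi/N/t/c, Hi/N/q/e, Hi/N/q/c, Hi/S/r/e, Hi/S/r/c, Hi/S/t/e, Hi/S/t/c, Hi/S/q/e, Hi/S/q/c. Columns: E, D, B.
{Mid/N/r/e, Mid/N/r/c, Mid/N/t/e, Mid/N/t/c, Mid/N/q/e, Mid/N/q/c} → row (3,2) (3,2) (3,2)
{Mid/S/r/e, Mid/S/r/c} → row (-2,1) (-2,1) (-2,1)
{Mid/S/t/e, Mid/S/t/c} → row (-3,-2) (-3,-2) (-3,-2)
{Mid/S/q/e} → row (3,0) (4,-2) (5,-1)
{Mid/S/q/c} → row (3,0) (3,5) (5,-1)
{Hi/N/r/e, Hi/N/r/c, Hi/N/t/e, Hi/N/t/c, Hi/N/q/e, Hi/N/q/c, Hi/S/r/e, Hi/S/r/c, Hi/S/t/e, Hi/S/t/c, Hi/S/q/e, Hi/S/q/c} → row (-2,-1) (-2,-1) (-2,-1)
That's 6 distinct rows out of 24 strategies.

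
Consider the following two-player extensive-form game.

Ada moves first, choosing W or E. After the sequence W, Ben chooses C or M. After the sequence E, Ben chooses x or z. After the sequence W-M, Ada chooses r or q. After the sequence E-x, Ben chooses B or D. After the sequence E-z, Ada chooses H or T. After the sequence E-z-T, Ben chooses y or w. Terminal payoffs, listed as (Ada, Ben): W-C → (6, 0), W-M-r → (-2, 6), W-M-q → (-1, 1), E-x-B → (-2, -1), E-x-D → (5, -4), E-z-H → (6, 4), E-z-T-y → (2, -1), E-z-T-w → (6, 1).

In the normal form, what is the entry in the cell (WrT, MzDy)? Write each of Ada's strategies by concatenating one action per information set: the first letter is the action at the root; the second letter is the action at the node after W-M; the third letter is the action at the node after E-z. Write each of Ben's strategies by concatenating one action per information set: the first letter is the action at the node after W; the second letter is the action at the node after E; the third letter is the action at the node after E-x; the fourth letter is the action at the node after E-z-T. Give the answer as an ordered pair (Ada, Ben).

(-2, 6)

Trace the play path from the root:
  Ada plays W
  Ben plays M at [W]
  Ada plays r at [W-M]
→ terminal payoff (-2, 6).
(Ada's choice at the node after E-z is never reached on this path, so it doesn't affect the outcome.)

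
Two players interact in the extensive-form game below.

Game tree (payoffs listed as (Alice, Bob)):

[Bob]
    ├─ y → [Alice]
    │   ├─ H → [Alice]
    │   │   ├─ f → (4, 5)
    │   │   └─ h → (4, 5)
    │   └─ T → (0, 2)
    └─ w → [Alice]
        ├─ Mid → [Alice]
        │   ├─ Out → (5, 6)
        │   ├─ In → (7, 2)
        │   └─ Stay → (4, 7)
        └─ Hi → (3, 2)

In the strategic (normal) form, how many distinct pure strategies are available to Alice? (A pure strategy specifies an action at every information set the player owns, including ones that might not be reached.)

24

Alice owns the node after y with actions {H, T} — two choices.
Alice owns the node after w with actions {Mid, Hi} — two choices.
Alice owns the node after y-H with actions {f, h} — two choices.
Alice owns the node after w-Mid with actions {Out, In, Stay} — three choices.
A pure strategy fixes one action at each information set independently, so the count is the product 2 × 2 × 2 × 3 = 24.
(For reference, Bob has 2 pure strategies, giving a 24×2 normal-form matrix.)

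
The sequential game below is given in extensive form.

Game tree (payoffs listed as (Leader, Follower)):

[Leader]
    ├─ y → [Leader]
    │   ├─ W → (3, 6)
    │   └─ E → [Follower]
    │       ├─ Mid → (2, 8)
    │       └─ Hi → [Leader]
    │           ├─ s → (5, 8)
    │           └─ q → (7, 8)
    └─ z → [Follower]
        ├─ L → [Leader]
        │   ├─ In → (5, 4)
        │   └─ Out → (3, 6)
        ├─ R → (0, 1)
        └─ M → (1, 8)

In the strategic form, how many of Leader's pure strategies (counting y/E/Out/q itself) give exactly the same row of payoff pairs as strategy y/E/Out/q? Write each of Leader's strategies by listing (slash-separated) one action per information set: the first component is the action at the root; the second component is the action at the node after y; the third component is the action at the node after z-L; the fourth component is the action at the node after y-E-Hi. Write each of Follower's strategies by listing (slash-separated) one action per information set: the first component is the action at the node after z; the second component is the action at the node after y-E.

Row for y/E/Out/q (columns L/Mid, L/Hi, R/Mid, R/Hi, M/Mid, M/Hi): (2,8) (7,8) (2,8) (7,8) (2,8) (7,8).
Under y/E/Out/q, Leader's choice at the node after z-L can never be reached regardless of what Follower does, so varying those choices leaves every outcome unchanged.
Holding the reachable choices fixed and varying the unreachable one freely already gives 2 equivalent strategies.
No other strategy reproduces this row, so those 2 are the full class: y/E/In/q, y/E/Out/q.

2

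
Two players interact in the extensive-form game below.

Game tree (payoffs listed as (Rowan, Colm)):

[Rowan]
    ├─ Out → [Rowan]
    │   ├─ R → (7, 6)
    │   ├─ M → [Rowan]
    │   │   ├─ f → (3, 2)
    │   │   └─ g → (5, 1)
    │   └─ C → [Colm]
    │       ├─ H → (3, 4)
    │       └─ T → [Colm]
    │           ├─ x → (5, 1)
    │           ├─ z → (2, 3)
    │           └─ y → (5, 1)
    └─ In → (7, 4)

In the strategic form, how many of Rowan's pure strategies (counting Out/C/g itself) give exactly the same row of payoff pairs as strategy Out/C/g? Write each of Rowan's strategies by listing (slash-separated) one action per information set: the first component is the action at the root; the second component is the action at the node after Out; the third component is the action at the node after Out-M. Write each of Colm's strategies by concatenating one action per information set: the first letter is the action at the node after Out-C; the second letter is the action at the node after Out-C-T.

2

Row for Out/C/g (columns Hx, Hz, Hy, Tx, Tz, Ty): (3,4) (3,4) (3,4) (5,1) (2,3) (5,1).
Under Out/C/g, Rowan's choice at the node after Out-M can never be reached regardless of what Colm does, so varying those choices leaves every outcome unchanged.
Holding the reachable choices fixed and varying the unreachable one freely already gives 2 equivalent strategies.
No other strategy reproduces this row, so those 2 are the full class: Out/C/f, Out/C/g.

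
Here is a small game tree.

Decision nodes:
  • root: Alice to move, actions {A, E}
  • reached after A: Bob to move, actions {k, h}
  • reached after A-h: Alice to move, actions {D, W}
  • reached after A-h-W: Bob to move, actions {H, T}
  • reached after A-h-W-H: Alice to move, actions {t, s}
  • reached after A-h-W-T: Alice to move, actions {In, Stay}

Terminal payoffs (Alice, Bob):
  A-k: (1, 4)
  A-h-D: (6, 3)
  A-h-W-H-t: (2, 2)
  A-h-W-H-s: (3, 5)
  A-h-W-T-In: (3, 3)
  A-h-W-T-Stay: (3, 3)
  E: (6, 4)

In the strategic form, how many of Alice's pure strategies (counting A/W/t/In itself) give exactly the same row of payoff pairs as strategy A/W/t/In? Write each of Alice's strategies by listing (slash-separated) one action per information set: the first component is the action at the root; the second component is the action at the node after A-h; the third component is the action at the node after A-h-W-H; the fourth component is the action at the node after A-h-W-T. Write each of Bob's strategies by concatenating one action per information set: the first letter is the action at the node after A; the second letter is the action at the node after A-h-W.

2

Row for A/W/t/In (columns kH, kT, hH, hT): (1,4) (1,4) (2,2) (3,3).
Every one of Alice's information sets is on the play path for some reply by Bob when Alice follows A/W/t/In.
Even so, A/W/t/Stay happens to produce the same payoff in every column — so 2 strategies share this row.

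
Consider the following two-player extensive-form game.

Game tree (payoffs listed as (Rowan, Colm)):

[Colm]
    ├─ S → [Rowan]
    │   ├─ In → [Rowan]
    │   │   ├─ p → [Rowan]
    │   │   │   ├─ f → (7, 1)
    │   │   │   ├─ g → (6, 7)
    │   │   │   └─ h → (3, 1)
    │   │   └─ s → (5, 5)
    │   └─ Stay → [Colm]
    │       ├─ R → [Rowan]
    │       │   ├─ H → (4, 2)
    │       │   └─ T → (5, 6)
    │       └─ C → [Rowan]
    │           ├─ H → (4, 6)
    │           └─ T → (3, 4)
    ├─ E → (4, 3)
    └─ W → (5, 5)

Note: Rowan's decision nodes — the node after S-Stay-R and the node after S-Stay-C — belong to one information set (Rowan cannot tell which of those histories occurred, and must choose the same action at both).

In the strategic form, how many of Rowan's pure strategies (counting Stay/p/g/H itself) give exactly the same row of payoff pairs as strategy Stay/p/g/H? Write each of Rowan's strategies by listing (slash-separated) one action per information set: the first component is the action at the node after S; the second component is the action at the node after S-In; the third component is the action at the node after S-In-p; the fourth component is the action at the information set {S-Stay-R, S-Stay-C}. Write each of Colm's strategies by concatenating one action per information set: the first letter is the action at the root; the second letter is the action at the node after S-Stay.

Row for Stay/p/g/H (columns SR, SC, ER, EC, WR, WC): (4,2) (4,6) (4,3) (4,3) (5,5) (5,5).
Under Stay/p/g/H, Rowan's choice at the node after S-In and at the node after S-In-p can never be reached regardless of what Colm does, so varying those choices leaves every outcome unchanged.
Holding the reachable choices fixed and varying the unreachable ones freely already gives 2 × 3 = 6 equivalent strategies.
No other strategy reproduces this row, so those 6 are the full class: Stay/p/f/H, Stay/p/g/H, Stay/p/h/H, Stay/s/f/H, Stay/s/g/H, Stay/s/h/H.

6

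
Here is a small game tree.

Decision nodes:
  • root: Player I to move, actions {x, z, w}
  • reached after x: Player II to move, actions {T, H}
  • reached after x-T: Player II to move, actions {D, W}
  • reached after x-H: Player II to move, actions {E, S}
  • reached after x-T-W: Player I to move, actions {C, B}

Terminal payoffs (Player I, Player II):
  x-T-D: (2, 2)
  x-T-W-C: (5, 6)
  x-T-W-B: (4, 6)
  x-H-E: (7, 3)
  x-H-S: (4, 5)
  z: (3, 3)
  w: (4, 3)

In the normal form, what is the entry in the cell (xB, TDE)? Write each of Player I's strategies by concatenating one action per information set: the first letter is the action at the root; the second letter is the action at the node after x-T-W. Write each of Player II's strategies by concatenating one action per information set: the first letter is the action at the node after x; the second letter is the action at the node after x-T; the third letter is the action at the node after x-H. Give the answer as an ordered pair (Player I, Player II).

(2, 2)

Trace the play path from the root:
  Player I plays x
  Player II plays T at [x]
  Player II plays D at [x-T]
→ terminal payoff (2, 2).
(Player I's choice at the node after x-T-W is never reached on this path, so it doesn't affect the outcome.)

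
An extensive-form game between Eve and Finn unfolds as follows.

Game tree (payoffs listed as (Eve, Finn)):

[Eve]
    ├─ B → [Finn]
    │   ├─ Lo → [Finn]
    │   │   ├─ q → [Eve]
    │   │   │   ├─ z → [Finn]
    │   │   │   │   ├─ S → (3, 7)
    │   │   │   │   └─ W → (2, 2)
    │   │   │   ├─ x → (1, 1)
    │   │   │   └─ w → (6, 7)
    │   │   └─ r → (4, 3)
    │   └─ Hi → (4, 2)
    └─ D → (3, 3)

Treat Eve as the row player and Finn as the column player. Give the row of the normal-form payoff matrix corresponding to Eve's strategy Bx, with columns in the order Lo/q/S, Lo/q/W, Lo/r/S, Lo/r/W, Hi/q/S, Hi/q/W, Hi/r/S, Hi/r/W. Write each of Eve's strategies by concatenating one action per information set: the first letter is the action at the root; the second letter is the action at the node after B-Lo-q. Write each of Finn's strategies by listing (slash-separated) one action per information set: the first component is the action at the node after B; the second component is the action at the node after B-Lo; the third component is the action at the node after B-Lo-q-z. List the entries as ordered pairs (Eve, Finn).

(1,1) (1,1) (4,3) (4,3) (4,2) (4,2) (4,2) (4,2)

vs Lo/q/S: Eve plays B → Finn plays Lo at [B] → Finn plays q at [B-Lo] → Eve plays x at [B-Lo-q] → (1, 1)
vs Lo/q/W: Eve plays B → Finn plays Lo at [B] → Finn plays q at [B-Lo] → Eve plays x at [B-Lo-q] → (1, 1)
vs Lo/r/S: Eve plays B → Finn plays Lo at [B] → Finn plays r at [B-Lo] → (4, 3)
vs Lo/r/W: Eve plays B → Finn plays Lo at [B] → Finn plays r at [B-Lo] → (4, 3)
vs Hi/q/S: Eve plays B → Finn plays Hi at [B] → (4, 2)
vs Hi/q/W: Eve plays B → Finn plays Hi at [B] → (4, 2)
vs Hi/r/S: Eve plays B → Finn plays Hi at [B] → (4, 2)
vs Hi/r/W: Eve plays B → Finn plays Hi at [B] → (4, 2)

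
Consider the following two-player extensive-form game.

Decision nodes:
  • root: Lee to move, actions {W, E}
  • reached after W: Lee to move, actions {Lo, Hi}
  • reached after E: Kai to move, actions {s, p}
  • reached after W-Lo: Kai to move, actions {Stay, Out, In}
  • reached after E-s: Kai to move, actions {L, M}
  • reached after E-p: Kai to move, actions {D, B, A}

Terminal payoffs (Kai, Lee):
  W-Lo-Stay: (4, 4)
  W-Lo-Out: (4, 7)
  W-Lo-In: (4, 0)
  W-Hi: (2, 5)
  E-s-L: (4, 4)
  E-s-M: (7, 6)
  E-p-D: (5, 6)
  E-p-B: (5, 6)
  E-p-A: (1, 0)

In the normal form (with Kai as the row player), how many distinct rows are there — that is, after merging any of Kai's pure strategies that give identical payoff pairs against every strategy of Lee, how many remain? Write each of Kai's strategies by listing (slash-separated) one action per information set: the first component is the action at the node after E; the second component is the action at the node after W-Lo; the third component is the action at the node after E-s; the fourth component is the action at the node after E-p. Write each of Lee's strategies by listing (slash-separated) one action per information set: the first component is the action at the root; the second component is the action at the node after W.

Kai has 36 pure strategies: s/Stay/L/D, s/Stay/L/B, s/Stay/L/A, s/Stay/M/D, s/Stay/M/B, s/Stay/M/A, s/Out/L/D, s/Out/L/B, s/Out/L/A, s/Out/M/D, s/Out/M/B, s/Out/M/A, s/In/L/D, s/In/L/B, s/In/L/A, s/In/M/D, s/In/M/B, s/In/M/A, p/Stay/L/D, p/Stay/L/B, p/Stay/L/A, p/Stay/M/D, p/Stay/M/B, p/Stay/M/A, p/Out/L/D, p/Out/L/B, p/Out/L/A, p/Out/M/D, p/Out/M/B, p/Out/M/A, p/In/L/D, p/In/L/B, p/In/L/A, p/In/M/D, p/In/M/B, p/In/M/A. Columns: W/Lo, W/Hi, E/Lo, E/Hi.
{s/Stay/L/D, s/Stay/L/B, s/Stay/L/A} → row (4,4) (2,5) (4,4) (4,4)
{s/Stay/M/D, s/Stay/M/B, s/Stay/M/A} → row (4,4) (2,5) (7,6) (7,6)
{s/Out/L/D, s/Out/L/B, s/Out/L/A} → row (4,7) (2,5) (4,4) (4,4)
{s/Out/M/D, s/Out/M/B, s/Out/M/A} → row (4,7) (2,5) (7,6) (7,6)
{s/In/L/D, s/In/L/B, s/In/L/A} → row (4,0) (2,5) (4,4) (4,4)
{s/In/M/D, s/In/M/B, s/In/M/A} → row (4,0) (2,5) (7,6) (7,6)
{p/Stay/L/D, p/Stay/L/B, p/Stay/M/D, p/Stay/M/B} → row (4,4) (2,5) (5,6) (5,6)
{p/Stay/L/A, p/Stay/M/A} → row (4,4) (2,5) (1,0) (1,0)
{p/Out/L/D, p/Out/L/B, p/Out/M/D, p/Out/M/B} → row (4,7) (2,5) (5,6) (5,6)
{p/Out/L/A, p/Out/M/A} → row (4,7) (2,5) (1,0) (1,0)
{p/In/L/D, p/In/L/B, p/In/M/D, p/In/M/B} → row (4,0) (2,5) (5,6) (5,6)
{p/In/L/A, p/In/M/A} → row (4,0) (2,5) (1,0) (1,0)
That's 12 distinct rows out of 36 strategies.

12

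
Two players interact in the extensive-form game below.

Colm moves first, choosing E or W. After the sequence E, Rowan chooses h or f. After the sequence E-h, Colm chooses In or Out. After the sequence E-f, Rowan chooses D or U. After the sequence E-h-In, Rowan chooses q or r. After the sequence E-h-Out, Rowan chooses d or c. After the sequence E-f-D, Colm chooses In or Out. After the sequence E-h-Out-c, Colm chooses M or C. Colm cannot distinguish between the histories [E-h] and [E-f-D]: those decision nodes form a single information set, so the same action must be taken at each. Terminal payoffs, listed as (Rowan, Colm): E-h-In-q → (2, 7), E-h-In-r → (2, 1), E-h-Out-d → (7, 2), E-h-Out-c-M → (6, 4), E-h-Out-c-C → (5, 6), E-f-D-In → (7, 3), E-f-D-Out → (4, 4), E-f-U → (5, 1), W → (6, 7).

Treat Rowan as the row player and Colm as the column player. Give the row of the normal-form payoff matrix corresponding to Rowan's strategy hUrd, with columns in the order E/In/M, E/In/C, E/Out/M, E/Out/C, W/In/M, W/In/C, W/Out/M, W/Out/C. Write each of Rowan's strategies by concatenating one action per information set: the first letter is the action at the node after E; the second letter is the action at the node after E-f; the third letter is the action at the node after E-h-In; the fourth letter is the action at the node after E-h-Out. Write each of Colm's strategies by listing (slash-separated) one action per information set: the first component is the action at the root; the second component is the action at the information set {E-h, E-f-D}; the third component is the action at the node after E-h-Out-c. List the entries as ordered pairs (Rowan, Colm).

(2,1) (2,1) (7,2) (7,2) (6,7) (6,7) (6,7) (6,7)

vs E/In/M: Colm plays E → Rowan plays h at [E] → Colm plays In at [E-h] → Rowan plays r at [E-h-In] → (2, 1)
vs E/In/C: Colm plays E → Rowan plays h at [E] → Colm plays In at [E-h] → Rowan plays r at [E-h-In] → (2, 1)
vs E/Out/M: Colm plays E → Rowan plays h at [E] → Colm plays Out at [E-h] → Rowan plays d at [E-h-Out] → (7, 2)
vs E/Out/C: Colm plays E → Rowan plays h at [E] → Colm plays Out at [E-h] → Rowan plays d at [E-h-Out] → (7, 2)
vs W/In/M: Colm plays W → (6, 7)
vs W/In/C: Colm plays W → (6, 7)
vs W/Out/M: Colm plays W → (6, 7)
vs W/Out/C: Colm plays W → (6, 7)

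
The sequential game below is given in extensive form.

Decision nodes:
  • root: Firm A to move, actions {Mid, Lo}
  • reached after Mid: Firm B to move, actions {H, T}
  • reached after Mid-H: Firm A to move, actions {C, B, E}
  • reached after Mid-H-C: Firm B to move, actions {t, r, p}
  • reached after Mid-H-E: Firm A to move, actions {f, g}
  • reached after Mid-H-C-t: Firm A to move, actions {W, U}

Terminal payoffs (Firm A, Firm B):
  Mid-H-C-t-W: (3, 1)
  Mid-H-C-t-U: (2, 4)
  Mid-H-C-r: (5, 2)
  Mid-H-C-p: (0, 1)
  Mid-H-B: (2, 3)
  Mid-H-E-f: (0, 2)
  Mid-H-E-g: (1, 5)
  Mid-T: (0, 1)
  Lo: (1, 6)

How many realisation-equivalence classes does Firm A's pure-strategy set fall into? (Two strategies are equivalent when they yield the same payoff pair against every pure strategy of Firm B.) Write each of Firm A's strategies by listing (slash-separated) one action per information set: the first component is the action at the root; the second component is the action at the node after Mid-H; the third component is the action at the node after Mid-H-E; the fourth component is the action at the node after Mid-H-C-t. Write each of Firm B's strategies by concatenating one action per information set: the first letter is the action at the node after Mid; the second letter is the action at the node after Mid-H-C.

Firm A has 24 pure strategies: Mid/C/f/W, Mid/C/f/U, Mid/C/g/W, Mid/C/g/U, Mid/B/f/W, Mid/B/f/U, Mid/B/g/W, Mid/B/g/U, Mid/E/f/W, Mid/E/f/U, Mid/E/g/W, Mid/E/g/U, Lo/C/f/W, Lo/C/f/U, Lo/C/g/W, Lo/C/g/U, Lo/B/f/W, Lo/B/f/U, Lo/B/g/W, Lo/B/g/U, Lo/E/f/W, Lo/E/f/U, Lo/E/g/W, Lo/E/g/U. Columns: Ht, Hr, Hp, Tt, Tr, Tp.
{Mid/C/f/W, Mid/C/g/W} → row (3,1) (5,2) (0,1) (0,1) (0,1) (0,1)
{Mid/C/f/U, Mid/C/g/U} → row (2,4) (5,2) (0,1) (0,1) (0,1) (0,1)
{Mid/B/f/W, Mid/B/f/U, Mid/B/g/W, Mid/B/g/U} → row (2,3) (2,3) (2,3) (0,1) (0,1) (0,1)
{Mid/E/f/W, Mid/E/f/U} → row (0,2) (0,2) (0,2) (0,1) (0,1) (0,1)
{Mid/E/g/W, Mid/E/g/U} → row (1,5) (1,5) (1,5) (0,1) (0,1) (0,1)
{Lo/C/f/W, Lo/C/f/U, Lo/C/g/W, Lo/C/g/U, Lo/B/f/W, Lo/B/f/U, Lo/B/g/W, Lo/B/g/U, Lo/E/f/W, Lo/E/f/U, Lo/E/g/W, Lo/E/g/U} → row (1,6) (1,6) (1,6) (1,6) (1,6) (1,6)
That's 6 distinct rows out of 24 strategies.

6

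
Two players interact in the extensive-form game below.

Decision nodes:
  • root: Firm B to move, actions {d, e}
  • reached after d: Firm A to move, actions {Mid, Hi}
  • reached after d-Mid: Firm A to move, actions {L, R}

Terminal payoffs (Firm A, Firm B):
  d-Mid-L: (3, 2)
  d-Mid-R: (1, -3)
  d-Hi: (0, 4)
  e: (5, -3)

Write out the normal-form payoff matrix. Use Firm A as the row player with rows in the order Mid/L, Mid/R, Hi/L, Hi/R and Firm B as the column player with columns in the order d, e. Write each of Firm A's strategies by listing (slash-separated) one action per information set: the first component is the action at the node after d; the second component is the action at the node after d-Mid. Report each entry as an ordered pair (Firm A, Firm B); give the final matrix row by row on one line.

             d        e
Mid/L    (3,2)   (5,-3)
Mid/R   (1,-3)   (5,-3)
 Hi/L    (0,4)   (5,-3)
 Hi/R    (0,4)   (5,-3)

Mid/L: (3,2) (5,-3) | Mid/R: (1,-3) (5,-3) | Hi/L: (0,4) (5,-3) | Hi/R: (0,4) (5,-3)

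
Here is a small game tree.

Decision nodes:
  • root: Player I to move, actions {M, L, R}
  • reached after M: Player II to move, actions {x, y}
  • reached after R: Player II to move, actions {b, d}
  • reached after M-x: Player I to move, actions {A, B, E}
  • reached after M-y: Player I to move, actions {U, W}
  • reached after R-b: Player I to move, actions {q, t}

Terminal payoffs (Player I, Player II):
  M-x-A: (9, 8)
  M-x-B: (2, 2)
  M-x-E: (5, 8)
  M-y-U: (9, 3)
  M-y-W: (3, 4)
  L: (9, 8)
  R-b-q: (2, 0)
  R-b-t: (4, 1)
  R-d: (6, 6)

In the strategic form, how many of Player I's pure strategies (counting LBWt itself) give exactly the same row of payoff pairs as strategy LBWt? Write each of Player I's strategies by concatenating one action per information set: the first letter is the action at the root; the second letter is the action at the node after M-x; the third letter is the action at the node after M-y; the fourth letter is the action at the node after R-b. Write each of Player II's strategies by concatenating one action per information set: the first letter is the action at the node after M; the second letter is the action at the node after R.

Row for LBWt (columns xb, xd, yb, yd): (9,8) (9,8) (9,8) (9,8).
Under LBWt, Player I's choice at the node after M-x and at the node after M-y and at the node after R-b can never be reached regardless of what Player II does, so varying those choices leaves every outcome unchanged.
Holding the reachable choices fixed and varying the unreachable ones freely already gives 3 × 2 × 2 = 12 equivalent strategies.
No other strategy reproduces this row, so those 12 are the full class: LAUq, LAUt, LAWq, LAWt, LBUq, LBUt, LBWq, LBWt, LEUq, LEUt, LEWq, LEWt.

12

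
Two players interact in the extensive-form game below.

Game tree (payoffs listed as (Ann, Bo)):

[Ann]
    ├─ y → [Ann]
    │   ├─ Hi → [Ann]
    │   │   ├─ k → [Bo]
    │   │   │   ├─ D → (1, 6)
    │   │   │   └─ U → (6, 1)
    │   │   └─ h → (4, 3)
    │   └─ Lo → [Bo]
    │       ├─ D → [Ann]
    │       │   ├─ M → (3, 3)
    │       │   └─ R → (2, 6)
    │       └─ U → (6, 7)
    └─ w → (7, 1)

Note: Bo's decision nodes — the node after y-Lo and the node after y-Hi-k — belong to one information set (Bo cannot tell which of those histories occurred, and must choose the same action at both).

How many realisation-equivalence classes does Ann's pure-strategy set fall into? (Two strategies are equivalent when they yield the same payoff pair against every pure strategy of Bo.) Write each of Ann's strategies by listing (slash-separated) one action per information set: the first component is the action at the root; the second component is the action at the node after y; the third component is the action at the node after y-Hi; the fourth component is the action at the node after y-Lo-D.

Ann has 16 pure strategies: y/Hi/k/M, y/Hi/k/R, y/Hi/h/M, y/Hi/h/R, y/Lo/k/M, y/Lo/k/R, y/Lo/h/M, y/Lo/h/R, w/Hi/k/M, w/Hi/k/R, w/Hi/h/M, w/Hi/h/R, w/Lo/k/M, w/Lo/k/R, w/Lo/h/M, w/Lo/h/R. Columns: D, U.
{y/Hi/k/M, y/Hi/k/R} → row (1,6) (6,1)
{y/Hi/h/M, y/Hi/h/R} → row (4,3) (4,3)
{y/Lo/k/M, y/Lo/h/M} → row (3,3) (6,7)
{y/Lo/k/R, y/Lo/h/R} → row (2,6) (6,7)
{w/Hi/k/M, w/Hi/k/R, w/Hi/h/M, w/Hi/h/R, w/Lo/k/M, w/Lo/k/R, w/Lo/h/M, w/Lo/h/R} → row (7,1) (7,1)
That's 5 distinct rows out of 16 strategies.

5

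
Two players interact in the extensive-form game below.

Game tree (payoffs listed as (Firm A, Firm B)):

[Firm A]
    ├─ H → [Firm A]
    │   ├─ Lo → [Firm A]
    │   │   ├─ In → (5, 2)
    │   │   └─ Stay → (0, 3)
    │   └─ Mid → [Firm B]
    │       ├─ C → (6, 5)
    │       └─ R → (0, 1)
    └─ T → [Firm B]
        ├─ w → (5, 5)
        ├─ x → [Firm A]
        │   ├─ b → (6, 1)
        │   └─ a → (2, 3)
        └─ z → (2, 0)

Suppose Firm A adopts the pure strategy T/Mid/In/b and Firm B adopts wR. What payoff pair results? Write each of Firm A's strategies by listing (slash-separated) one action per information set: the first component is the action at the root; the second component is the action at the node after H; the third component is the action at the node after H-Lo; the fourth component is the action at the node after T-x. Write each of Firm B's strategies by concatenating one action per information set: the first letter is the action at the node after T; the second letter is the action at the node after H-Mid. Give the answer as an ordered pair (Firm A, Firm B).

(5, 5)

Trace the play path from the root:
  Firm A plays T
  Firm B plays w at [T]
→ terminal payoff (5, 5).
(Firm A's choice at the node after H is never reached on this path, so it doesn't affect the outcome.)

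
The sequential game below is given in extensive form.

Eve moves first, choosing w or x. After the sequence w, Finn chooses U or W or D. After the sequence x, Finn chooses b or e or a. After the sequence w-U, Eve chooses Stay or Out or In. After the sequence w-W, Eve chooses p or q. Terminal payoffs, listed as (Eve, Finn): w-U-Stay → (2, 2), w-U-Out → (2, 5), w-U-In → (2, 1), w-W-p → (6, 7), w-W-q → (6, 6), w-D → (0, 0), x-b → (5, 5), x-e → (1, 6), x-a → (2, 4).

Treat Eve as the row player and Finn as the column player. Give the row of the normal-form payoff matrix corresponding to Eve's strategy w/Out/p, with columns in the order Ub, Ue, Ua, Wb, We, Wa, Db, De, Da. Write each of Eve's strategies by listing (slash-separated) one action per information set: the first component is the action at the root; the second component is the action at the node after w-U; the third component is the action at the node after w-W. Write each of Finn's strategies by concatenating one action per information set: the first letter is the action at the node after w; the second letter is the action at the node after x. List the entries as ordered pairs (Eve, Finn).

(2,5) (2,5) (2,5) (6,7) (6,7) (6,7) (0,0) (0,0) (0,0)

vs Ub: Eve plays w → Finn plays U at [w] → Eve plays Out at [w-U] → (2, 5)
vs Ue: Eve plays w → Finn plays U at [w] → Eve plays Out at [w-U] → (2, 5)
vs Ua: Eve plays w → Finn plays U at [w] → Eve plays Out at [w-U] → (2, 5)
vs Wb: Eve plays w → Finn plays W at [w] → Eve plays p at [w-W] → (6, 7)
vs We: Eve plays w → Finn plays W at [w] → Eve plays p at [w-W] → (6, 7)
vs Wa: Eve plays w → Finn plays W at [w] → Eve plays p at [w-W] → (6, 7)
vs Db: Eve plays w → Finn plays D at [w] → (0, 0)
vs De: Eve plays w → Finn plays D at [w] → (0, 0)
vs Da: Eve plays w → Finn plays D at [w] → (0, 0)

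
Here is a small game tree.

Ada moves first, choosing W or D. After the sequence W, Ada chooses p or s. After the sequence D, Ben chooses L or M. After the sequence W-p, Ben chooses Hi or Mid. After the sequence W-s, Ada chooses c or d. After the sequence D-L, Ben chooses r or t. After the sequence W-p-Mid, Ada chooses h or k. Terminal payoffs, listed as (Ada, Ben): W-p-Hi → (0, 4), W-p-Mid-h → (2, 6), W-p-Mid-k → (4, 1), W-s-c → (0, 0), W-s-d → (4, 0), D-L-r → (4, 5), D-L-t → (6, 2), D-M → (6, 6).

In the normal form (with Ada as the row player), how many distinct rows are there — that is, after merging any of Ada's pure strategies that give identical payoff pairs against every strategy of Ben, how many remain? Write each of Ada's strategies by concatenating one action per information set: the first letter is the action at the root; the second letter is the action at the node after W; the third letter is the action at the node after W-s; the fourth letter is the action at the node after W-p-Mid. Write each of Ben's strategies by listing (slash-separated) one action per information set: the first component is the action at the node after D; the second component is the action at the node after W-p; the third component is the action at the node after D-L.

Ada has 16 pure strategies: Wpch, Wpck, Wpdh, Wpdk, Wsch, Wsck, Wsdh, Wsdk, Dpch, Dpck, Dpdh, Dpdk, Dsch, Dsck, Dsdh, Dsdk. Columns: L/Hi/r, L/Hi/t, L/Mid/r, L/Mid/t, M/Hi/r, M/Hi/t, M/Mid/r, M/Mid/t.
{Wpch, Wpdh} → row (0,4) (0,4) (2,6) (2,6) (0,4) (0,4) (2,6) (2,6)
{Wpck, Wpdk} → row (0,4) (0,4) (4,1) (4,1) (0,4) (0,4) (4,1) (4,1)
{Wsch, Wsck} → row (0,0) (0,0) (0,0) (0,0) (0,0) (0,0) (0,0) (0,0)
{Wsdh, Wsdk} → row (4,0) (4,0) (4,0) (4,0) (4,0) (4,0) (4,0) (4,0)
{Dpch, Dpck, Dpdh, Dpdk, Dsch, Dsck, Dsdh, Dsdk} → row (4,5) (6,2) (4,5) (6,2) (6,6) (6,6) (6,6) (6,6)
That's 5 distinct rows out of 16 strategies.

5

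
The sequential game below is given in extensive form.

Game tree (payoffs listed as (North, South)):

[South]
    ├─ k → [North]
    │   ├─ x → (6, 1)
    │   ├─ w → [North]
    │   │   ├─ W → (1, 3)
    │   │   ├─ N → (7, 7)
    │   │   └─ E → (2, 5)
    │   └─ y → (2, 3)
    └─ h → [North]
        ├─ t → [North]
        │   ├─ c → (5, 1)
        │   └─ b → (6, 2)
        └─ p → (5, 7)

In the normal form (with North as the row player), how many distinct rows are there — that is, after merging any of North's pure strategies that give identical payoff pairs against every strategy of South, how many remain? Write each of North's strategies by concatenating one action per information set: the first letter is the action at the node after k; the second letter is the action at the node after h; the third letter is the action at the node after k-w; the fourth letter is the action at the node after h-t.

North has 36 pure strategies: xtWc, xtWb, xtNc, xtNb, xtEc, xtEb, xpWc, xpWb, xpNc, xpNb, xpEc, xpEb, wtWc, wtWb, wtNc, wtNb, wtEc, wtEb, wpWc, wpWb, wpNc, wpNb, wpEc, wpEb, ytWc, ytWb, ytNc, ytNb, ytEc, ytEb, ypWc, ypWb, ypNc, ypNb, ypEc, ypEb. Columns: k, h.
{xtWc, xtNc, xtEc} → row (6,1) (5,1)
{xtWb, xtNb, xtEb} → row (6,1) (6,2)
{xpWc, xpWb, xpNc, xpNb, xpEc, xpEb} → row (6,1) (5,7)
{wtWc} → row (1,3) (5,1)
{wtWb} → row (1,3) (6,2)
{wtNc} → row (7,7) (5,1)
{wtNb} → row (7,7) (6,2)
{wtEc} → row (2,5) (5,1)
{wtEb} → row (2,5) (6,2)
{wpWc, wpWb} → row (1,3) (5,7)
{wpNc, wpNb} → row (7,7) (5,7)
{wpEc, wpEb} → row (2,5) (5,7)
{ytWc, ytNc, ytEc} → row (2,3) (5,1)
{ytWb, ytNb, ytEb} → row (2,3) (6,2)
{ypWc, ypWb, ypNc, ypNb, ypEc, ypEb} → row (2,3) (5,7)
That's 15 distinct rows out of 36 strategies.

15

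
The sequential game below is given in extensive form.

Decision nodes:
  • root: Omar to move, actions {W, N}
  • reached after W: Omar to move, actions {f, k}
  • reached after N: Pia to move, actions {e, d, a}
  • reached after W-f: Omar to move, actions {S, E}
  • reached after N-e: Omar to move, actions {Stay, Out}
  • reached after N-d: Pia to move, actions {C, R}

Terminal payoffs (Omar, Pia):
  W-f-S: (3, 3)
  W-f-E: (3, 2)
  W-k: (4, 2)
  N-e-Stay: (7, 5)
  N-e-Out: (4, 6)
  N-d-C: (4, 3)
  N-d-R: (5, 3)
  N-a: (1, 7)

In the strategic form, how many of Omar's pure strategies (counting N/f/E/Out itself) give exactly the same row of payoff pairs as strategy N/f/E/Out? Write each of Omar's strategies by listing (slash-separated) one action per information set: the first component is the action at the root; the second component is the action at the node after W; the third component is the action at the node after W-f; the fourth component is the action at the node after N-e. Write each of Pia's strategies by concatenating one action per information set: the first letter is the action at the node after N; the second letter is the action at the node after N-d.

Row for N/f/E/Out (columns eC, eR, dC, dR, aC, aR): (4,6) (4,6) (4,3) (5,3) (1,7) (1,7).
Under N/f/E/Out, Omar's choice at the node after W and at the node after W-f can never be reached regardless of what Pia does, so varying those choices leaves every outcome unchanged.
Holding the reachable choices fixed and varying the unreachable ones freely already gives 2 × 2 = 4 equivalent strategies.
No other strategy reproduces this row, so those 4 are the full class: N/f/S/Out, N/f/E/Out, N/k/S/Out, N/k/E/Out.

4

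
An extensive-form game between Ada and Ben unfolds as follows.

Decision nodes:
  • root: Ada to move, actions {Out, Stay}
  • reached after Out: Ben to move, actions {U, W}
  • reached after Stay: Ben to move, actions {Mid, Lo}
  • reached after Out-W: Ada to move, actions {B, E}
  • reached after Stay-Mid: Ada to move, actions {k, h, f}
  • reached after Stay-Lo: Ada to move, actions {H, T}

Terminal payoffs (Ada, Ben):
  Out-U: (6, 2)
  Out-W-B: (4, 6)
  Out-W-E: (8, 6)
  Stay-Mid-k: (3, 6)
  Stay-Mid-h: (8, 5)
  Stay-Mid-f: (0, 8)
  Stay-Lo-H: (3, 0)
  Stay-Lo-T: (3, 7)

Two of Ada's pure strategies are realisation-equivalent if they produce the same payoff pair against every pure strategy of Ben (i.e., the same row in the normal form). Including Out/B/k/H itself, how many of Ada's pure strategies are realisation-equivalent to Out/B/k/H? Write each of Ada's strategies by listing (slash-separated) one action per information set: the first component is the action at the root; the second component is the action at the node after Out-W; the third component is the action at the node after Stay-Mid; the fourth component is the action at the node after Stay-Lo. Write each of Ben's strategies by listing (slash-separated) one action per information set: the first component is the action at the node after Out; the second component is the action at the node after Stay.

Row for Out/B/k/H (columns U/Mid, U/Lo, W/Mid, W/Lo): (6,2) (6,2) (4,6) (4,6).
Under Out/B/k/H, Ada's choice at the node after Stay-Mid and at the node after Stay-Lo can never be reached regardless of what Ben does, so varying those choices leaves every outcome unchanged.
Holding the reachable choices fixed and varying the unreachable ones freely already gives 3 × 2 = 6 equivalent strategies.
No other strategy reproduces this row, so those 6 are the full class: Out/B/k/H, Out/B/k/T, Out/B/h/H, Out/B/h/T, Out/B/f/H, Out/B/f/T.

6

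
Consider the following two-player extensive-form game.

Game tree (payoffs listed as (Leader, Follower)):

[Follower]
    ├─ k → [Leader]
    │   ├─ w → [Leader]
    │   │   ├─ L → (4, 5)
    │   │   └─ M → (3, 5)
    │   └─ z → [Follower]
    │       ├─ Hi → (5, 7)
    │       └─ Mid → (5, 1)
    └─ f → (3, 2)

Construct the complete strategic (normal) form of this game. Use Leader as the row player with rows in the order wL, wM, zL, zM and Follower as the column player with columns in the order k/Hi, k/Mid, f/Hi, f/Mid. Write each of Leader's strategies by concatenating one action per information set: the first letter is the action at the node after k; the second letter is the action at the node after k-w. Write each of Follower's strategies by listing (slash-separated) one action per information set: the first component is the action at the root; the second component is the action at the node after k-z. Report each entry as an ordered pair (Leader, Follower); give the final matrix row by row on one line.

wL: (4,5) (4,5) (3,2) (3,2) | wM: (3,5) (3,5) (3,2) (3,2) | zL: (5,7) (5,1) (3,2) (3,2) | zM: (5,7) (5,1) (3,2) (3,2)

Row wL: k/Hi→(4,5), k/Mid→(4,5), f/Hi→(3,2), f/Mid→(3,2)
Row wM: k/Hi→(3,5), k/Mid→(3,5), f/Hi→(3,2), f/Mid→(3,2)
Row zL: k/Hi→(5,7), k/Mid→(5,1), f/Hi→(3,2), f/Mid→(3,2)
Row zM: k/Hi→(5,7), k/Mid→(5,1), f/Hi→(3,2), f/Mid→(3,2)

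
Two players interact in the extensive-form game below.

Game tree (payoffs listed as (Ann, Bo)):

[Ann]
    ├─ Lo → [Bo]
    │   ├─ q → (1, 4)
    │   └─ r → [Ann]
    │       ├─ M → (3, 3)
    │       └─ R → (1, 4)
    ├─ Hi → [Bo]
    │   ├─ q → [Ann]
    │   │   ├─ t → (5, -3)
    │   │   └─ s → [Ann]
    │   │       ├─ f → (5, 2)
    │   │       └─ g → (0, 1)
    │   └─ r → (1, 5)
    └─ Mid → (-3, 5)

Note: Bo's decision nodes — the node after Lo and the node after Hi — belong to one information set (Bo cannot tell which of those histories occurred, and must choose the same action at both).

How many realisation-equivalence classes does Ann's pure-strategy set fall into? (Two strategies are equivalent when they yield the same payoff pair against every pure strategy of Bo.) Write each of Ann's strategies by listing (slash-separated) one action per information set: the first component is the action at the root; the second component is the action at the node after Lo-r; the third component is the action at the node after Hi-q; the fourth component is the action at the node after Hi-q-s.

Ann has 24 pure strategies: Lo/M/t/f, Lo/M/t/g, Lo/M/s/f, Lo/M/s/g, Lo/R/t/f, Lo/R/t/g, Lo/R/s/f, Lo/R/s/g, Hi/M/t/f, Hi/M/t/g, Hi/M/s/f, Hi/M/s/g, Hi/R/t/f, Hi/R/t/g, Hi/R/s/f, Hi/R/s/g, Mid/M/t/f, Mid/M/t/g, Mid/M/s/f, Mid/M/s/g, Mid/R/t/f, Mid/R/t/g, Mid/R/s/f, Mid/R/s/g. Columns: q, r.
{Lo/M/t/f, Lo/M/t/g, Lo/M/s/f, Lo/M/s/g} → row (1,4) (3,3)
{Lo/R/t/f, Lo/R/t/g, Lo/R/s/f, Lo/R/s/g} → row (1,4) (1,4)
{Hi/M/t/f, Hi/M/t/g, Hi/R/t/f, Hi/R/t/g} → row (5,-3) (1,5)
{Hi/M/s/f, Hi/R/s/f} → row (5,2) (1,5)
{Hi/M/s/g, Hi/R/s/g} → row (0,1) (1,5)
{Mid/M/t/f, Mid/M/t/g, Mid/M/s/f, Mid/M/s/g, Mid/R/t/f, Mid/R/t/g, Mid/R/s/f, Mid/R/s/g} → row (-3,5) (-3,5)
That's 6 distinct rows out of 24 strategies.

6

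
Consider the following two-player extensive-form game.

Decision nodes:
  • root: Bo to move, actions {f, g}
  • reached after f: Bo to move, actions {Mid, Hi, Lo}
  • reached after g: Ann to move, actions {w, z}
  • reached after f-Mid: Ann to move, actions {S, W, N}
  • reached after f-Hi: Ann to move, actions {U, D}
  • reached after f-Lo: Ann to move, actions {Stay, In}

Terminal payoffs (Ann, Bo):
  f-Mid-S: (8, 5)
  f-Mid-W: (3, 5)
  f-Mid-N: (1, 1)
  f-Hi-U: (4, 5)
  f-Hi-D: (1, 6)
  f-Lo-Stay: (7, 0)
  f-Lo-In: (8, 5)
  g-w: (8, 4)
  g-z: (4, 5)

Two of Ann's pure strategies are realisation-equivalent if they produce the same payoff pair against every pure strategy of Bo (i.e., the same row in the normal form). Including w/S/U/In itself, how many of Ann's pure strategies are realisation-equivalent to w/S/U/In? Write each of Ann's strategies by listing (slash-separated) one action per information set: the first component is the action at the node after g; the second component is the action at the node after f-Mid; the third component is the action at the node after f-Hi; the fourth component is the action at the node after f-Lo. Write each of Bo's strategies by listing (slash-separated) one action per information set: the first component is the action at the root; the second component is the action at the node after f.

Row for w/S/U/In (columns f/Mid, f/Hi, f/Lo, g/Mid, g/Hi, g/Lo): (8,5) (4,5) (8,5) (8,4) (8,4) (8,4).
Every one of Ann's information sets is on the play path for some reply by Bo when Ann follows w/S/U/In.
Changing the action at any of them therefore changes at least one column, so only w/S/U/In itself gives this row.

1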